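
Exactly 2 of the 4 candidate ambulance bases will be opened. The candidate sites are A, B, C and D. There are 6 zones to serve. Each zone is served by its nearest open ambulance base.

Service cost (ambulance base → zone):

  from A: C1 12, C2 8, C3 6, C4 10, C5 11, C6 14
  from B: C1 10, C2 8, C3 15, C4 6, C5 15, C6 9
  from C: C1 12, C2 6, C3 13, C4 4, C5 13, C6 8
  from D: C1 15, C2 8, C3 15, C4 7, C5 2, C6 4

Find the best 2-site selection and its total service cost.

Choose A and D; total service cost 39.

With exactly 2 open, each zone uses its cheapest among the chosen.
{A, D}: C1→A 12, C2→A 8, C3→A 6, C4→D 7, C5→D 2, C6→D 4. Service cost 39.
{C, D}: service cost 41
{B, D}: service cost 45
Among all 6 size-2 choices, {A, D} is lowest.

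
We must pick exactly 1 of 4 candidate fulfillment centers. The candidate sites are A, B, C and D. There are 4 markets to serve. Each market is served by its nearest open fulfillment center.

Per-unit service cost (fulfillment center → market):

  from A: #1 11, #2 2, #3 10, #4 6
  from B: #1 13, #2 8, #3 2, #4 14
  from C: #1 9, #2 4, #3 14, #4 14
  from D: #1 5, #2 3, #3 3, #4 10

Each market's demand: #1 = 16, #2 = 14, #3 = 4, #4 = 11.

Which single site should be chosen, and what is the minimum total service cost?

Choose D only; total service cost 244.

With exactly 1 open, each market uses its cheapest among the chosen.
{D}: #1→D 5·16=80, #2→D 3·14=42, #3→D 3·4=12, #4→D 10·11=110. Service cost 244.
{A}: service cost 310
{C}: service cost 410
Among all 4 size-1 choices, {D} is lowest.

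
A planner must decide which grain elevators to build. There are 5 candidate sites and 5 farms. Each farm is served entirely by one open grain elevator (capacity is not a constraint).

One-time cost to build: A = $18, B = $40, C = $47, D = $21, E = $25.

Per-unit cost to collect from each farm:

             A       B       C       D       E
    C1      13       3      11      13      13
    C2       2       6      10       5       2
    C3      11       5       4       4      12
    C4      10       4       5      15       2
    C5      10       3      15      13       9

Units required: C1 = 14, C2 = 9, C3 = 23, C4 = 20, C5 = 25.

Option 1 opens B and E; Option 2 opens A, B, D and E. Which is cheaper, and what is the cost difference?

Option 1: {B, E}: C1→B 3·14=42, C2→E 2·9=18, C3→B 5·23=115, C4→E 2·20=40, C5→B 3·25=75. Service 290; fixed 65; total 355.
Option 2: {A, B, D, E}: C1→B 3·14=42, C2→A 2·9=18, C3→D 4·23=92, C4→E 2·20=40, C5→B 3·25=75. Service 267; fixed 104; total 371.
Difference: |355 − 371| = 16.

Option 1 is cheaper by 16.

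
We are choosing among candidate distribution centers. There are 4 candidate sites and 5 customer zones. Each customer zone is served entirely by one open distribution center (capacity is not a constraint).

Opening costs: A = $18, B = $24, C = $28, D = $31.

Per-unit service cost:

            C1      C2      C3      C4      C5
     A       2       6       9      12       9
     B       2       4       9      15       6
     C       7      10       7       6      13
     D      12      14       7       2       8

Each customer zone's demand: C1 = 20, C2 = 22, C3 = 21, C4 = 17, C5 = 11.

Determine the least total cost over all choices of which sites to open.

For any fixed open set, each customer zone goes to its cheapest open site; total = fixed + service.
{B, D}: C1→B 2·20=40, C2→B 4·22=88, C3→D 7·21=147, C4→D 2·17=34, C5→B 6·11=66. Service 375; fixed 55; total 430.
{A, B, D}: service 375 + fixed 73 = 448
{B, C, D}: C1→B 2·20=40, C2→B 4·22=88, C3→C 7·21=147, C4→D 2·17=34, C5→B 6·11=66. Service 375; fixed 83; total 458.
{A, B, C, D}: service 375 + fixed 101 = 476
No other subset beats 430.

Minimum total cost: 430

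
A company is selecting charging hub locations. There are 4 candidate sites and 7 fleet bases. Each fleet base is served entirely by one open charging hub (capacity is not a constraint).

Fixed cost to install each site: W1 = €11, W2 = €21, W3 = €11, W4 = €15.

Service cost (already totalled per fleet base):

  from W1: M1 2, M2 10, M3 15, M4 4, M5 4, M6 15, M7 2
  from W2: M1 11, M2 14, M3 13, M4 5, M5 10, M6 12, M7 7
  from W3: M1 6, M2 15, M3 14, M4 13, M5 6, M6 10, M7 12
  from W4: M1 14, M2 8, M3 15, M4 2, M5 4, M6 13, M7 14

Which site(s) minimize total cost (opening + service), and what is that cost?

Open W1 only; minimum total cost 63.

For any fixed open set, each fleet base goes to its cheapest open site; total = fixed + service.
{W1}: M1→W1 2, M2→W1 10, M3→W1 15, M4→W1 4, M5→W1 4, M6→W1 15, M7→W1 2. Service 52; fixed 11; total 63.
{W1, W3}: service 46 + fixed 22 = 68
{W1, W4}: service 46 + fixed 26 = 72
{W1, W2, W3, W4}: service 41 + fixed 58 = 99
(All 15 nonempty subsets were checked; W1 only is lowest.)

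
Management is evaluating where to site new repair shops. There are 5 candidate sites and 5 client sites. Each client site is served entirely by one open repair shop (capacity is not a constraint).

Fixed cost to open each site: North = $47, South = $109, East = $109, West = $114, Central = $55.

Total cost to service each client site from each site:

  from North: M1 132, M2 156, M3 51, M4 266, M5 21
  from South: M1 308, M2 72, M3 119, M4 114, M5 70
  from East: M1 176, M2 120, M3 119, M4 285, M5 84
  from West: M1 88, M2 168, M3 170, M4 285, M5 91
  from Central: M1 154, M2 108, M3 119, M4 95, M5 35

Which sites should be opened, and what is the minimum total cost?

For any fixed open set, each client site goes to its cheapest open site; total = fixed + service.
{North, Central}: M1→North 132, M2→Central 108, M3→North 51, M4→Central 95, M5→North 21. Service 407; fixed 102; total 509.
{North, South}: service 390 + fixed 156 = 546
{Central}: M1→Central 154, M2→Central 108, M3→Central 119, M4→Central 95, M5→Central 35. Service 511; fixed 55; total 566.
{North, South, East, West, Central}: service 327 + fixed 434 = 761
No other subset beats 509.

Open North and Central; minimum total cost 509.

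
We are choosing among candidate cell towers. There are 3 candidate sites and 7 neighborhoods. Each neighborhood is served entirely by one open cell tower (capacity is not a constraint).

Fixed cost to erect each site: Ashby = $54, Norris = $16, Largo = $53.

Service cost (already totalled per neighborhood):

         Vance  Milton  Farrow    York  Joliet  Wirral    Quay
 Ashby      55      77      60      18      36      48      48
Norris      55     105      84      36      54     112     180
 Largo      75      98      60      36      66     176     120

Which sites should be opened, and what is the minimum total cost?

Open Ashby only; minimum total cost 396.

For any fixed open set, each neighborhood goes to its cheapest open site; total = fixed + service.
{Ashby}: Vance→Ashby 55, Milton→Ashby 77, Farrow→Ashby 60, York→Ashby 18, Joliet→Ashby 36, Wirral→Ashby 48, Quay→Ashby 48. Service 342; fixed 54; total 396.
{Ashby, Norris}: service 342 + fixed 70 = 412
{Ashby, Largo}: service 342 + fixed 107 = 449
{Ashby, Norris, Largo}: service 342 + fixed 123 = 465
(All 7 nonempty subsets were checked; Ashby only is lowest.)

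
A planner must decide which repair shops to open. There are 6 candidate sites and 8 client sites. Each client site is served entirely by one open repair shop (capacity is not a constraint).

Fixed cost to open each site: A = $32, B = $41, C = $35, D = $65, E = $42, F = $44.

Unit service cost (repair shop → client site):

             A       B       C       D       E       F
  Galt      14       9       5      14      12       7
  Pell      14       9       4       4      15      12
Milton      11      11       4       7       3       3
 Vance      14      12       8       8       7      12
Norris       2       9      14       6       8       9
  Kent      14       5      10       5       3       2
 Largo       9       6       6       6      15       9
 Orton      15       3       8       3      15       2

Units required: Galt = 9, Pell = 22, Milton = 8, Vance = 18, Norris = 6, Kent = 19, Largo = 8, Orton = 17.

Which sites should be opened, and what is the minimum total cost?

For any fixed open set, each client site goes to its cheapest open site; total = fixed + service.
{A, C, F}: Galt→C 5·9=45, Pell→C 4·22=88, Milton→F 3·8=24, Vance→C 8·18=144, Norris→A 2·6=12, Kent→F 2·19=38, Largo→C 6·8=48, Orton→F 2·17=34. Service 433; fixed 111; total 544.
{C, F}: Galt→C 5·9=45, Pell→C 4·22=88, Milton→F 3·8=24, Vance→C 8·18=144, Norris→F 9·6=54, Kent→F 2·19=38, Largo→C 6·8=48, Orton→F 2·17=34. Service 475; fixed 79; total 554.
{A, C, E, F}: service 415 + fixed 153 = 568
{A, B, C, D, E, F}: service 415 + fixed 259 = 674
No other subset beats 544.

Open A, C and F; minimum total cost 544.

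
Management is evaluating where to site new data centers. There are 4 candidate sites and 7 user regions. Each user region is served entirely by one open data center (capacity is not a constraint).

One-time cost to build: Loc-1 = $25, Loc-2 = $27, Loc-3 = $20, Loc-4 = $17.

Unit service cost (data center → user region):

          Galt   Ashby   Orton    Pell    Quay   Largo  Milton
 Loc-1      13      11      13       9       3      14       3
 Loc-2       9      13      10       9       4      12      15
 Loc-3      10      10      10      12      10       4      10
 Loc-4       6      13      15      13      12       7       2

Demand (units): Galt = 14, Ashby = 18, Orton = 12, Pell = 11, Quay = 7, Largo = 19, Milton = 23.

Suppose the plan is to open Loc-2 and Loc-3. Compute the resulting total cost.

Total cost: 906

Each user region is assigned to its cheapest site among the open ones.
{Loc-2, Loc-3}: Galt→Loc-2 9·14=126, Ashby→Loc-3 10·18=180, Orton→Loc-2 10·12=120, Pell→Loc-2 9·11=99, Quay→Loc-2 4·7=28, Largo→Loc-3 4·19=76, Milton→Loc-3 10·23=230. Service 859; fixed 47; total 906.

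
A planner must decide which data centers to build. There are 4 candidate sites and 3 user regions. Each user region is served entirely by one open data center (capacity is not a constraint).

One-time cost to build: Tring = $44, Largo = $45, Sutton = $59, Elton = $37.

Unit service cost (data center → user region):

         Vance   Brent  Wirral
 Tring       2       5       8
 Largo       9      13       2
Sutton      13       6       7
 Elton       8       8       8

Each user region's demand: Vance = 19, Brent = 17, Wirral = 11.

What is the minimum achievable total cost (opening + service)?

For any fixed open set, each user region goes to its cheapest open site; total = fixed + service.
{Tring, Largo}: Vance→Tring 2·19=38, Brent→Tring 5·17=85, Wirral→Largo 2·11=22. Service 145; fixed 89; total 234.
{Tring}: service 211 + fixed 44 = 255
{Tring, Largo, Elton}: service 145 + fixed 126 = 271
{Tring, Largo, Sutton, Elton}: Vance→Tring 2·19=38, Brent→Tring 5·17=85, Wirral→Largo 2·11=22. Service 145; fixed 185; total 330.
(All 15 nonempty subsets were checked; Tring and Largo is lowest.)

Minimum total cost: 234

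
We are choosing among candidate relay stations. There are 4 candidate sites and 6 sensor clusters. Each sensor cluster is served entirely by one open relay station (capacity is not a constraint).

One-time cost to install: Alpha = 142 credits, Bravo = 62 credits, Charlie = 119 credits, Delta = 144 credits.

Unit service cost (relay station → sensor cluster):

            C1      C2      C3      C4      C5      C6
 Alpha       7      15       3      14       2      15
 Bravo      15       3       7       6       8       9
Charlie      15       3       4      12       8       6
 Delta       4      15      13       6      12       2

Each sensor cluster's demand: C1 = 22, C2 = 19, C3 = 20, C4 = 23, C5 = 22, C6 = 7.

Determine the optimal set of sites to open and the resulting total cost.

Open Alpha and Bravo; minimum total cost 720.

For any fixed open set, each sensor cluster goes to its cheapest open site; total = fixed + service.
{Alpha, Bravo}: C1→Alpha 7·22=154, C2→Bravo 3·19=57, C3→Alpha 3·20=60, C4→Bravo 6·23=138, C5→Alpha 2·22=44, C6→Bravo 9·7=63. Service 516; fixed 204; total 720.
{Alpha, Bravo, Delta}: service 401 + fixed 348 = 749
{Alpha, Charlie, Delta}: service 401 + fixed 405 = 806
{Alpha, Bravo, Charlie, Delta}: service 401 + fixed 467 = 868
No other subset beats 720.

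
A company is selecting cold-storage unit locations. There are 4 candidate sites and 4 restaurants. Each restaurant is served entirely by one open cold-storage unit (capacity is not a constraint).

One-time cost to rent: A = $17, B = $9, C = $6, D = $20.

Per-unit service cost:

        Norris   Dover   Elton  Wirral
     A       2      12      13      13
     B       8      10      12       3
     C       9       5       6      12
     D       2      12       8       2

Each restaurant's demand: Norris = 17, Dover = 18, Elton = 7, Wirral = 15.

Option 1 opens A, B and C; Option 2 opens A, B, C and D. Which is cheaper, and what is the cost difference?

Option 1 is cheaper by 5.

Option 1: {A, B, C}: Norris→A 2·17=34, Dover→C 5·18=90, Elton→C 6·7=42, Wirral→B 3·15=45. Service 211; fixed 32; total 243.
Option 2: {A, B, C, D}: Norris→A 2·17=34, Dover→C 5·18=90, Elton→C 6·7=42, Wirral→D 2·15=30. Service 196; fixed 52; total 248.
Difference: |243 − 248| = 5.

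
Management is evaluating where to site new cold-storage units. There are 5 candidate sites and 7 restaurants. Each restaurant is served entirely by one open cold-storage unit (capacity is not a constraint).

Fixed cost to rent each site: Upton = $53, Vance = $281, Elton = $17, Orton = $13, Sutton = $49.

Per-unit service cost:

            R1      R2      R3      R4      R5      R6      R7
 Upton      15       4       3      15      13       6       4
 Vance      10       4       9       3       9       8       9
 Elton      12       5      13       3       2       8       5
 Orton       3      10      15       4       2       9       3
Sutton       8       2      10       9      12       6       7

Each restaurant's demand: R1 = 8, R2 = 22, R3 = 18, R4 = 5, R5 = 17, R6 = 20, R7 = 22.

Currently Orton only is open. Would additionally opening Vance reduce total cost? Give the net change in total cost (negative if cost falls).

Current service cost with {Orton}: 814.
Adding Vance: each restaurant re-picks its cheapest; new service cost 549, saving 265.
Extra fixed cost: 281. Net change = 281 − 265 = 16.
(Totals: 827 → 843.)

No — net change +16 (cost rises by 16).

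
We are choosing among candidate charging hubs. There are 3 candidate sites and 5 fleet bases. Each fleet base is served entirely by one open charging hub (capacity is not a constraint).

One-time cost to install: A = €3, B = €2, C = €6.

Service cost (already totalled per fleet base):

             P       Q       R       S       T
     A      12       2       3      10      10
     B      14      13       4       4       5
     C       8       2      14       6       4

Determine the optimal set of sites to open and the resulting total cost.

Open B and C; minimum total cost 30.

For any fixed open set, each fleet base goes to its cheapest open site; total = fixed + service.
{B, C}: P→C 8, Q→C 2, R→B 4, S→B 4, T→C 4. Service 22; fixed 8; total 30.
{A, B}: service 26 + fixed 5 = 31
{A, B, C}: service 21 + fixed 11 = 32
{B}: service 40 + fixed 2 = 42
(All 7 nonempty subsets were checked; B and C is lowest.)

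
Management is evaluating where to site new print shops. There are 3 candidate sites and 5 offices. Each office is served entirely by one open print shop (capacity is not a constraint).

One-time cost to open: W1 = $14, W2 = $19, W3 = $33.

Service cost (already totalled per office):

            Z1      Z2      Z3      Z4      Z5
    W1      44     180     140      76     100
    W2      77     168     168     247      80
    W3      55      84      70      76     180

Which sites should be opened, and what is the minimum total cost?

Open W2 and W3; minimum total cost 417.

For any fixed open set, each office goes to its cheapest open site; total = fixed + service.
{W2, W3}: Z1→W3 55, Z2→W3 84, Z3→W3 70, Z4→W3 76, Z5→W2 80. Service 365; fixed 52; total 417.
{W1, W2, W3}: Z1→W1 44, Z2→W3 84, Z3→W3 70, Z4→W1 76, Z5→W2 80. Service 354; fixed 66; total 420.
{W1, W3}: Z1→W1 44, Z2→W3 84, Z3→W3 70, Z4→W1 76, Z5→W1 100. Service 374; fixed 47; total 421.
{W1}: service 540 + fixed 14 = 554
No other subset beats 417.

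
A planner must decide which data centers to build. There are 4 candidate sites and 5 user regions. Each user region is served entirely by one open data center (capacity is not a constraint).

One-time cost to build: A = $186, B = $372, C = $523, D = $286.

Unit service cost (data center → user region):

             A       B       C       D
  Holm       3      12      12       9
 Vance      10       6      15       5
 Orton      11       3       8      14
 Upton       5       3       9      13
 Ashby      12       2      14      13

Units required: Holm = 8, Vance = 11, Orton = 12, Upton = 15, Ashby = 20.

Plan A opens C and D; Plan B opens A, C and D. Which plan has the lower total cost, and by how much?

Plan A: {C, D}: Holm→D 9·8=72, Vance→D 5·11=55, Orton→C 8·12=96, Upton→C 9·15=135, Ashby→D 13·20=260. Service 618; fixed 809; total 1427.
Plan B: {A, C, D}: Holm→A 3·8=24, Vance→D 5·11=55, Orton→C 8·12=96, Upton→A 5·15=75, Ashby→A 12·20=240. Service 490; fixed 995; total 1485.
Difference: |1427 − 1485| = 58.

Plan A is cheaper by 58.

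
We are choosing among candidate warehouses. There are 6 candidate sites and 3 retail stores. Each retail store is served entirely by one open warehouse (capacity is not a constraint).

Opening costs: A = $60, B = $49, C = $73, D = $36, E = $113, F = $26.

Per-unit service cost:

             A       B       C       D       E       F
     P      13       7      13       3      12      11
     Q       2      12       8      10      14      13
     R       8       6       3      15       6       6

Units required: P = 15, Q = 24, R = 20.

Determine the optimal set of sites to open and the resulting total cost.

Open A, C and D; minimum total cost 322.

For any fixed open set, each retail store goes to its cheapest open site; total = fixed + service.
{A, C, D}: P→D 3·15=45, Q→A 2·24=48, R→C 3·20=60. Service 153; fixed 169; total 322.
{A, D, F}: P→D 3·15=45, Q→A 2·24=48, R→F 6·20=120. Service 213; fixed 122; total 335.
{A, C, D, F}: P→D 3·15=45, Q→A 2·24=48, R→C 3·20=60. Service 153; fixed 195; total 348.
{A, B, C, D, E, F}: service 153 + fixed 357 = 510
No other subset beats 322.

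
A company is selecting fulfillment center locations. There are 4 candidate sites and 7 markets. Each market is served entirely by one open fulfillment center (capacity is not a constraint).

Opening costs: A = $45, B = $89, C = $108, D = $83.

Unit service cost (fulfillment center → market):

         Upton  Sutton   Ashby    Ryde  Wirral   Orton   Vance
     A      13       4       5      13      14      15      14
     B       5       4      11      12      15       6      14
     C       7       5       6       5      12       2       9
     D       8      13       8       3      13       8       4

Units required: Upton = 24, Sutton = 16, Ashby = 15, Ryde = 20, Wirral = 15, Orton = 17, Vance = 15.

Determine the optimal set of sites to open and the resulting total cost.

For any fixed open set, each market goes to its cheapest open site; total = fixed + service.
{C, D}: Upton→C 7·24=168, Sutton→C 5·16=80, Ashby→C 6·15=90, Ryde→D 3·20=60, Wirral→C 12·15=180, Orton→C 2·17=34, Vance→D 4·15=60. Service 672; fixed 191; total 863.
{A, C, D}: Upton→C 7·24=168, Sutton→A 4·16=64, Ashby→A 5·15=75, Ryde→D 3·20=60, Wirral→C 12·15=180, Orton→C 2·17=34, Vance→D 4·15=60. Service 641; fixed 236; total 877.
{B, C, D}: Upton→B 5·24=120, Sutton→B 4·16=64, Ashby→C 6·15=90, Ryde→D 3·20=60, Wirral→C 12·15=180, Orton→C 2·17=34, Vance→D 4·15=60. Service 608; fixed 280; total 888.
{A, B, C, D}: service 593 + fixed 325 = 918
(All 15 nonempty subsets were checked; C and D is lowest.)

Open C and D; minimum total cost 863.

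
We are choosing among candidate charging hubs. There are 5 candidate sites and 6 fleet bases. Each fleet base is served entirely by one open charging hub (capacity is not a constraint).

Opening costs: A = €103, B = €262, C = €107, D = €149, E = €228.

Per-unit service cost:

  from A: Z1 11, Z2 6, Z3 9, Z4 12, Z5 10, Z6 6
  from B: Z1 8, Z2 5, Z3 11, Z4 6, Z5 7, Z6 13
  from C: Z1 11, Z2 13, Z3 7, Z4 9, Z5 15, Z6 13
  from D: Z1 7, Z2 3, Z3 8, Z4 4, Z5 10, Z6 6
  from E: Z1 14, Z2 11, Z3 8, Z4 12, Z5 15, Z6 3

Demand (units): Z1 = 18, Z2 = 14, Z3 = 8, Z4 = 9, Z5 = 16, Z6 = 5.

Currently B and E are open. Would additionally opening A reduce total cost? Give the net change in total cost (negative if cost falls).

No — net change +103 (cost rises by 103).

Current service cost with {B, E}: 459.
Adding A: each fleet base re-picks its cheapest; new service cost 459, saving 0.
Extra fixed cost: 103. Net change = 103 − 0 = 103.
(Totals: 949 → 1052.)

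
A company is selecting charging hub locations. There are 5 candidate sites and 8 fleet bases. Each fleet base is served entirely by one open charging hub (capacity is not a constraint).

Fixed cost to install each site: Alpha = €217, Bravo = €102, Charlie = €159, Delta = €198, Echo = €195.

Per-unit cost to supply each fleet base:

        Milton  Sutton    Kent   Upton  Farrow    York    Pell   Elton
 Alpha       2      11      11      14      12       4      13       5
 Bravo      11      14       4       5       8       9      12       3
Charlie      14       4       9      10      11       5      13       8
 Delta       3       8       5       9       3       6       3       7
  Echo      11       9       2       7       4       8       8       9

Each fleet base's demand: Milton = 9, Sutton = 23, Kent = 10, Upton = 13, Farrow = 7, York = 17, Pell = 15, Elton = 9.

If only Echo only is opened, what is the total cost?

Each fleet base is assigned to its cheapest site among the open ones.
{Echo}: Milton→Echo 11·9=99, Sutton→Echo 9·23=207, Kent→Echo 2·10=20, Upton→Echo 7·13=91, Farrow→Echo 4·7=28, York→Echo 8·17=136, Pell→Echo 8·15=120, Elton→Echo 9·9=81. Service 782; fixed 195; total 977.

Total cost: 977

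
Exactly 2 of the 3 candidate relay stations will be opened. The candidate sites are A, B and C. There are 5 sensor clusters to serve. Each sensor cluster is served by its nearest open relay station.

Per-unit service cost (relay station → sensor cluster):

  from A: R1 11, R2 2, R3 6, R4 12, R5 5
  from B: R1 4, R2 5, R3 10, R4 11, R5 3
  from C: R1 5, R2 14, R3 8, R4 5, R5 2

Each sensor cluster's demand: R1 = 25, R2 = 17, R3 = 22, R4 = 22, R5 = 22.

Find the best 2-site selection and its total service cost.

With exactly 2 open, each sensor cluster uses its cheapest among the chosen.
{A, C}: R1→C 5·25=125, R2→A 2·17=34, R3→A 6·22=132, R4→C 5·22=110, R5→C 2·22=44. Service cost 445.
{B, C}: service cost 515
{A, B}: service cost 574
Among all 3 size-2 choices, {A, C} is lowest.

Choose A and C; total service cost 445.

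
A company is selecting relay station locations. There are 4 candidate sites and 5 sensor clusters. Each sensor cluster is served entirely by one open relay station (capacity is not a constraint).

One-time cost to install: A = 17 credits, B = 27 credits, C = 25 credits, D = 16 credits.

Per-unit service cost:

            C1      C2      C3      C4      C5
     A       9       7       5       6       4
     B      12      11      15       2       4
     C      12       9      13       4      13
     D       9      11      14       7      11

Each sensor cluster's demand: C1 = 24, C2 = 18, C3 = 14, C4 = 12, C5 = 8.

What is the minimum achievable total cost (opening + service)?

For any fixed open set, each sensor cluster goes to its cheapest open site; total = fixed + service.
{A, B}: C1→A 9·24=216, C2→A 7·18=126, C3→A 5·14=70, C4→B 2·12=24, C5→A 4·8=32. Service 468; fixed 44; total 512.
{A, B, D}: C1→A 9·24=216, C2→A 7·18=126, C3→A 5·14=70, C4→B 2·12=24, C5→A 4·8=32. Service 468; fixed 60; total 528.
{A}: service 516 + fixed 17 = 533
{A, B, C, D}: service 468 + fixed 85 = 553
No other subset beats 512.

Minimum total cost: 512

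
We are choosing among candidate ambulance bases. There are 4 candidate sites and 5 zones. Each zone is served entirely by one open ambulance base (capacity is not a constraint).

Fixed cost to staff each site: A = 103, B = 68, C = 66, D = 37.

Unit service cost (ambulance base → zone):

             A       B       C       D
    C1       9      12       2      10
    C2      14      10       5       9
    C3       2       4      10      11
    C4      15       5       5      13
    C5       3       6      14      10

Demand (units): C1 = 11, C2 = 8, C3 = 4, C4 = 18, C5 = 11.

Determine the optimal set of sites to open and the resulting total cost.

For any fixed open set, each zone goes to its cheapest open site; total = fixed + service.
{A, C}: C1→C 2·11=22, C2→C 5·8=40, C3→A 2·4=8, C4→C 5·18=90, C5→A 3·11=33. Service 193; fixed 169; total 362.
{B, C}: service 234 + fixed 134 = 368
{A, C, D}: service 193 + fixed 206 = 399
{A, B, C, D}: service 193 + fixed 274 = 467
No other subset beats 362.

Open A and C; minimum total cost 362.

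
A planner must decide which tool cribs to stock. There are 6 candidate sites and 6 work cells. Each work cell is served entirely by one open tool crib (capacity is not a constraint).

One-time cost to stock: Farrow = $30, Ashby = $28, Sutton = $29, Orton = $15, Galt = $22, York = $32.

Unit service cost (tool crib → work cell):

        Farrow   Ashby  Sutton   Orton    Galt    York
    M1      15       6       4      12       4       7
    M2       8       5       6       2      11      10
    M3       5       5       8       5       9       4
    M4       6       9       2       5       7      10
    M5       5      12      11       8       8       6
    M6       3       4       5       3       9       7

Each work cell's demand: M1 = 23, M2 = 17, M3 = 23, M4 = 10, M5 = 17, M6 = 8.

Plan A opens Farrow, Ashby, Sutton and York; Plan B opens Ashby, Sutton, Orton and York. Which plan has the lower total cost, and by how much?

Plan A: {Farrow, Ashby, Sutton, York}: M1→Sutton 4·23=92, M2→Ashby 5·17=85, M3→York 4·23=92, M4→Sutton 2·10=20, M5→Farrow 5·17=85, M6→Farrow 3·8=24. Service 398; fixed 119; total 517.
Plan B: {Ashby, Sutton, Orton, York}: M1→Sutton 4·23=92, M2→Orton 2·17=34, M3→York 4·23=92, M4→Sutton 2·10=20, M5→York 6·17=102, M6→Orton 3·8=24. Service 364; fixed 104; total 468.
Difference: |517 − 468| = 49.

Plan B is cheaper by 49.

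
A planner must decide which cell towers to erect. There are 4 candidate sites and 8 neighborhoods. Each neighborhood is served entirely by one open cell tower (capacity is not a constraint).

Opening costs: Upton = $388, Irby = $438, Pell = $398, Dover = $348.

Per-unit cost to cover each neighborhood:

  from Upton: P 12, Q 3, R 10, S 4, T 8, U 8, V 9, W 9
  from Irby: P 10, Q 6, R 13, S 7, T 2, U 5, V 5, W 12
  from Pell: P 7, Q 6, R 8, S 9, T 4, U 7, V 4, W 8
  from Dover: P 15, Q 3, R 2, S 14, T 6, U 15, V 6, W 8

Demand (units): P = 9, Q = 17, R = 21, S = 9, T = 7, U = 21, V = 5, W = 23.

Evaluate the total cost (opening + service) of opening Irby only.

Each neighborhood is assigned to its cheapest site among the open ones.
{Irby}: P→Irby 10·9=90, Q→Irby 6·17=102, R→Irby 13·21=273, S→Irby 7·9=63, T→Irby 2·7=14, U→Irby 5·21=105, V→Irby 5·5=25, W→Irby 12·23=276. Service 948; fixed 438; total 1386.

Total cost: 1386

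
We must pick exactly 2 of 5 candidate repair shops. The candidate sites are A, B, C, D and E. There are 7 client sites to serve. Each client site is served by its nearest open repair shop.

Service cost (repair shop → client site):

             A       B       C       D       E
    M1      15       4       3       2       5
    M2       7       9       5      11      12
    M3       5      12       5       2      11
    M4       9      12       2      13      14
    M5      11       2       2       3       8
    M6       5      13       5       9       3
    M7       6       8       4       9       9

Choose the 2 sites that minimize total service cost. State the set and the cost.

With exactly 2 open, each client site uses its cheapest among the chosen.
{C, D}: M1→D 2, M2→C 5, M3→D 2, M4→C 2, M5→C 2, M6→C 5, M7→C 4. Service cost 22.
{C, E}: service cost 24
{A, C}: service cost 26
Among all 10 size-2 choices, {C, D} is lowest.

Choose C and D; total service cost 22.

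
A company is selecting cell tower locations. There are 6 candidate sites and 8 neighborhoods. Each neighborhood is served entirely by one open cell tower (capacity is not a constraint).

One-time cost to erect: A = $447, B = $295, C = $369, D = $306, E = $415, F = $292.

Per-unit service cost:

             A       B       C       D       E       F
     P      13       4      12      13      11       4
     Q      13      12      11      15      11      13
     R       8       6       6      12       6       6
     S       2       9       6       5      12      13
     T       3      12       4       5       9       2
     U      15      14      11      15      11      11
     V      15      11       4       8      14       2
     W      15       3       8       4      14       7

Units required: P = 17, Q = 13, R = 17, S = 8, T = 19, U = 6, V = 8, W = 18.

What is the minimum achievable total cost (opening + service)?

Minimum total cost: 981

For any fixed open set, each neighborhood goes to its cheapest open site; total = fixed + service.
{F}: P→F 4·17=68, Q→F 13·13=169, R→F 6·17=102, S→F 13·8=104, T→F 2·19=38, U→F 11·6=66, V→F 2·8=16, W→F 7·18=126. Service 689; fixed 292; total 981.
{B}: service 852 + fixed 295 = 1147
{B, F}: service 572 + fixed 587 = 1159
{A, B, C, D, E, F}: P→B 4·17=68, Q→C 11·13=143, R→B 6·17=102, S→A 2·8=16, T→F 2·19=38, U→C 11·6=66, V→F 2·8=16, W→B 3·18=54. Service 503; fixed 2124; total 2627.
No other subset beats 981.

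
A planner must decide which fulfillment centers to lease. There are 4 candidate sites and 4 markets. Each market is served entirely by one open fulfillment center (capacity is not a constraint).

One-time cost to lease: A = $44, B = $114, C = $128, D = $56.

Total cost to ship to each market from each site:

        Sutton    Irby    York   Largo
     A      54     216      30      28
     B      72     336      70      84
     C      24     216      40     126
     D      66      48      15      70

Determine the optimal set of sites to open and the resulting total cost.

Open A and D; minimum total cost 245.

For any fixed open set, each market goes to its cheapest open site; total = fixed + service.
{A, D}: Sutton→A 54, Irby→D 48, York→D 15, Largo→A 28. Service 145; fixed 100; total 245.
{D}: Sutton→D 66, Irby→D 48, York→D 15, Largo→D 70. Service 199; fixed 56; total 255.
{C, D}: service 157 + fixed 184 = 341
{A, B, C, D}: service 115 + fixed 342 = 457
No other subset beats 245.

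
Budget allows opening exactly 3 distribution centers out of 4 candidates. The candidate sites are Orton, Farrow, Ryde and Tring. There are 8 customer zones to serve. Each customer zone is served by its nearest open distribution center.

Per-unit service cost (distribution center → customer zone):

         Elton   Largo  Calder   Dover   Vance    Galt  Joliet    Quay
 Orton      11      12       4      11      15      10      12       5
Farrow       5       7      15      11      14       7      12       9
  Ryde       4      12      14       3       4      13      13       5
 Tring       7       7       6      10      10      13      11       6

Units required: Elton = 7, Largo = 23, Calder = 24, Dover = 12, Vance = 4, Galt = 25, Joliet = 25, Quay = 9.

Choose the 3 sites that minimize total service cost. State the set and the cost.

Choose Orton, Farrow and Ryde; total service cost 857.

With exactly 3 open, each customer zone uses its cheapest among the chosen.
{Orton, Farrow, Ryde}: Elton→Ryde 4·7=28, Largo→Farrow 7·23=161, Calder→Orton 4·24=96, Dover→Ryde 3·12=36, Vance→Ryde 4·4=16, Galt→Farrow 7·25=175, Joliet→Orton 12·25=300, Quay→Orton 5·9=45. Service cost 857.
{Farrow, Ryde, Tring}: service cost 880
{Orton, Ryde, Tring}: service cost 907
Among all 4 size-3 choices, {Orton, Farrow, Ryde} is lowest.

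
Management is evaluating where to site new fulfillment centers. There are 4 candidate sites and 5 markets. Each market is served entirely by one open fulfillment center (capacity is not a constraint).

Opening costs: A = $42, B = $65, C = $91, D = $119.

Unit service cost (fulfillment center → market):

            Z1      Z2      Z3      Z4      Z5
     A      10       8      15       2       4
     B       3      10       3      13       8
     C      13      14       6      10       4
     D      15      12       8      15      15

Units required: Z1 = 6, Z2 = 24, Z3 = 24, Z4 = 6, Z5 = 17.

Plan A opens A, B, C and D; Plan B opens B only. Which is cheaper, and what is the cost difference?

Plan A: {A, B, C, D}: Z1→B 3·6=18, Z2→A 8·24=192, Z3→B 3·24=72, Z4→A 2·6=12, Z5→A 4·17=68. Service 362; fixed 317; total 679.
Plan B: {B}: Z1→B 3·6=18, Z2→B 10·24=240, Z3→B 3·24=72, Z4→B 13·6=78, Z5→B 8·17=136. Service 544; fixed 65; total 609.
Difference: |679 − 609| = 70.

Plan B is cheaper by 70.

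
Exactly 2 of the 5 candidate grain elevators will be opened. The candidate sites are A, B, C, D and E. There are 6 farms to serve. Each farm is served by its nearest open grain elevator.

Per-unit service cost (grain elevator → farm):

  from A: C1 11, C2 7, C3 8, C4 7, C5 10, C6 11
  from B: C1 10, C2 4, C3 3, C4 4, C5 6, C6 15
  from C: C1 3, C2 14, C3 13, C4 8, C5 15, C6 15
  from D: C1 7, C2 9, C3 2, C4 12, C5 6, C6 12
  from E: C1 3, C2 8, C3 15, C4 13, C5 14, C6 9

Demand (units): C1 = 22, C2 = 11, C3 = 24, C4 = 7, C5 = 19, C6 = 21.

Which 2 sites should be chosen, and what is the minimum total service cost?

Choose B and E; total service cost 513.

With exactly 2 open, each farm uses its cheapest among the chosen.
{B, E}: C1→E 3·22=66, C2→B 4·11=44, C3→B 3·24=72, C4→B 4·7=28, C5→B 6·19=114, C6→E 9·21=189. Service cost 513.
{D, E}: service cost 589
{C, D}: service cost 635
Among all 10 size-2 choices, {B, E} is lowest.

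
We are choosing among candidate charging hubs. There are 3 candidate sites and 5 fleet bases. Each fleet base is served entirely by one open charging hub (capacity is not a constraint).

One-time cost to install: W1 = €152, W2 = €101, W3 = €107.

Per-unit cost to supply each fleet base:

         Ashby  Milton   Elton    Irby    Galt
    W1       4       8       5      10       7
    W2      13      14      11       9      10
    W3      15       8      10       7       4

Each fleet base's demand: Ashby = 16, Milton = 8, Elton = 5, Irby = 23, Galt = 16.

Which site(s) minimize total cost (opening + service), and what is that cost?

For any fixed open set, each fleet base goes to its cheapest open site; total = fixed + service.
{W1, W3}: Ashby→W1 4·16=64, Milton→W1 8·8=64, Elton→W1 5·5=25, Irby→W3 7·23=161, Galt→W3 4·16=64. Service 378; fixed 259; total 637.
{W1}: service 495 + fixed 152 = 647
{W3}: service 579 + fixed 107 = 686
{W1, W2, W3}: service 378 + fixed 360 = 738
No other subset beats 637.

Open W1 and W3; minimum total cost 637.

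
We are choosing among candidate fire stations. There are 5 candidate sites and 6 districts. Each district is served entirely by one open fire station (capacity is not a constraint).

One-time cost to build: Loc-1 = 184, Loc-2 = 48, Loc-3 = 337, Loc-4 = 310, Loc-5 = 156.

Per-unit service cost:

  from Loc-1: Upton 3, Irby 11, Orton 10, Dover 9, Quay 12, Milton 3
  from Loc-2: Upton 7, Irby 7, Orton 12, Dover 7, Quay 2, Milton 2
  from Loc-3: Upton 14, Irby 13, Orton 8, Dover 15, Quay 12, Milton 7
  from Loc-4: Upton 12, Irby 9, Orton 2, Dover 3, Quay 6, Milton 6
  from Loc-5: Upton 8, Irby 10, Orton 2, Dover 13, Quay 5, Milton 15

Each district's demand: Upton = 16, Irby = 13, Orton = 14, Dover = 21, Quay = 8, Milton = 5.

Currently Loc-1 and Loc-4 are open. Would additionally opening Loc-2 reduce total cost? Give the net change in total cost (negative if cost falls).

Current service cost with {Loc-1, Loc-4}: 319.
Adding Loc-2: each district re-picks its cheapest; new service cost 256, saving 63.
Extra fixed cost: 48. Net change = 48 − 63 = -15.
(Totals: 813 → 798.)

Yes — net change −15 (cost falls by 15).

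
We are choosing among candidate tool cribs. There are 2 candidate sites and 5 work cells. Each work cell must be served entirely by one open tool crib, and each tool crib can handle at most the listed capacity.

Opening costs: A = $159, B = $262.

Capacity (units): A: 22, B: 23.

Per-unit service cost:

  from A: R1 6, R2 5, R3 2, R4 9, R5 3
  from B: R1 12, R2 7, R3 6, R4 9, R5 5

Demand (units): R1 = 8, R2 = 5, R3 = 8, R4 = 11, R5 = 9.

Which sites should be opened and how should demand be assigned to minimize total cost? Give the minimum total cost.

Minimum total cost: 654

Open {A, B}: R1→A 6·8=48, R2→A 5·5=25, R3→A 2·8=16, R4→B 9·11=99, R5→B 5·9=45.
Loads: A carries 21/22, B carries 20/23. Service 233; fixed 421; total 654.
Next best feasible plan costs 668.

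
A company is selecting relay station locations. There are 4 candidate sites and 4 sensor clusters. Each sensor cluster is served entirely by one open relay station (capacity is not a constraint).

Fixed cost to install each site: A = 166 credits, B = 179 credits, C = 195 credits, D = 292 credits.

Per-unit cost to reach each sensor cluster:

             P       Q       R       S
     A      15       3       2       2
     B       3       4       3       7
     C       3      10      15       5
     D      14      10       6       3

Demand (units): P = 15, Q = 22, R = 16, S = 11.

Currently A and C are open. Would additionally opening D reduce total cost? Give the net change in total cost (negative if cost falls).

Current service cost with {A, C}: 165.
Adding D: each sensor cluster re-picks its cheapest; new service cost 165, saving 0.
Extra fixed cost: 292. Net change = 292 − 0 = 292.
(Totals: 526 → 818.)

No — net change +292 (cost rises by 292).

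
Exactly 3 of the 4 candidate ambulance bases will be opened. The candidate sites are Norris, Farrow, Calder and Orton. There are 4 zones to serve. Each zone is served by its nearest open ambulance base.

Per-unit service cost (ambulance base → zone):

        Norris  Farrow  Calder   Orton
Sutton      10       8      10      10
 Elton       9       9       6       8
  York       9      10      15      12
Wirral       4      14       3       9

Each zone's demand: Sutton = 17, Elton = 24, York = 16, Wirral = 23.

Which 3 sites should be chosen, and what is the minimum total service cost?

Choose Norris, Farrow and Calder; total service cost 493.

With exactly 3 open, each zone uses its cheapest among the chosen.
{Norris, Farrow, Calder}: Sutton→Farrow 8·17=136, Elton→Calder 6·24=144, York→Norris 9·16=144, Wirral→Calder 3·23=69. Service cost 493.
{Farrow, Calder, Orton}: service cost 509
{Norris, Calder, Orton}: service cost 527
Among all 4 size-3 choices, {Norris, Farrow, Calder} is lowest.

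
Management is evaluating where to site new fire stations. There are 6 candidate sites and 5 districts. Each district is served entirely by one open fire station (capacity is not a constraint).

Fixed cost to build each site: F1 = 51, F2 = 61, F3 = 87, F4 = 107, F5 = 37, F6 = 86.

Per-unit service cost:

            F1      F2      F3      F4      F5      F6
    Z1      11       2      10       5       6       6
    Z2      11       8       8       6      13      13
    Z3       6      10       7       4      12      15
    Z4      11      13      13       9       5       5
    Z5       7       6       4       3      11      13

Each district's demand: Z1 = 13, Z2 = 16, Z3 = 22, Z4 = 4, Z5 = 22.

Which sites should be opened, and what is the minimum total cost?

For any fixed open set, each district goes to its cheapest open site; total = fixed + service.
{F4}: Z1→F4 5·13=65, Z2→F4 6·16=96, Z3→F4 4·22=88, Z4→F4 9·4=36, Z5→F4 3·22=66. Service 351; fixed 107; total 458.
{F4, F5}: Z1→F4 5·13=65, Z2→F4 6·16=96, Z3→F4 4·22=88, Z4→F5 5·4=20, Z5→F4 3·22=66. Service 335; fixed 144; total 479.
{F2, F4}: Z1→F2 2·13=26, Z2→F4 6·16=96, Z3→F4 4·22=88, Z4→F4 9·4=36, Z5→F4 3·22=66. Service 312; fixed 168; total 480.
{F1, F2, F3, F4, F5, F6}: service 296 + fixed 429 = 725
No other subset beats 458.

Open F4 only; minimum total cost 458.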